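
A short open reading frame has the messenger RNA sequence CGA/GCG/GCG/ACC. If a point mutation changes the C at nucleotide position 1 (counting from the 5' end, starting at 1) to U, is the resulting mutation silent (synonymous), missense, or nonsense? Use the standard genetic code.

Position 1 falls in codon 1: CGA → Arg.
After the substitution the codon is UGA → Stop.
The new codon is a stop codon, so this is a nonsense mutation.

nonsense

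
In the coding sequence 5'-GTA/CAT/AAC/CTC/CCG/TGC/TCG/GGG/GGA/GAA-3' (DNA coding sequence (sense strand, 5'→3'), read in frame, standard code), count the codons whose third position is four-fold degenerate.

6

Codon 1 GTA (Val): third position 4-fold.
Codon 2 CAT (His): third position 2-fold.
Codon 3 AAC (Asn): third position 2-fold.
Codon 4 CTC (Leu): third position 4-fold.
Codon 5 CCG (Pro): third position 4-fold.
Codon 6 TGC (Cys): third position 2-fold.
Codon 7 TCG (Ser): third position 4-fold.
Codon 8 GGG (Gly): third position 4-fold.
Codon 9 GGA (Gly): third position 4-fold.
Codon 10 GAA (Glu): third position 2-fold.
Four-fold degenerate third positions: 6.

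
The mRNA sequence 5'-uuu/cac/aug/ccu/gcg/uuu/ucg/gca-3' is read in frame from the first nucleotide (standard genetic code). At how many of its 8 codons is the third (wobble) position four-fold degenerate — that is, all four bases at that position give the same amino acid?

Codon 1 UUU (Phe): third position 2-fold.
Codon 2 CAC (His): third position 2-fold.
Codon 3 AUG (Met): third position 1-fold.
Codon 4 CCU (Pro): third position 4-fold.
Codon 5 GCG (Ala): third position 4-fold.
Codon 6 UUU (Phe): third position 2-fold.
Codon 7 UCG (Ser): third position 4-fold.
Codon 8 GCA (Ala): third position 4-fold.
Four-fold degenerate third positions: 4.

4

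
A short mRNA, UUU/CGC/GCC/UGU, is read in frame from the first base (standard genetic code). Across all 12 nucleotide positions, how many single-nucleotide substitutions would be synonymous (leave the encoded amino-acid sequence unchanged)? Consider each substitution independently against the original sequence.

8

Codon 1 (UUU, Phe): 1 synonymous substitution.
Codon 2 (CGC, Arg): 3 synonymous substitutions.
Codon 3 (GCC, Ala): 3 synonymous substitutions.
Codon 4 (UGU, Cys): 1 synonymous substitution.
Total: 1 + 3 + 3 + 1 = 8.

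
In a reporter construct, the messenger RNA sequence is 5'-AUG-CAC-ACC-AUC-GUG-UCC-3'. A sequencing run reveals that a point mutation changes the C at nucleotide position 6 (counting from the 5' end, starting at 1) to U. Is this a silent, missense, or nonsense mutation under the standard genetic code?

silent

Position 6 falls in codon 2: CAC → His.
After the substitution the codon is CAU → His.
Both encode His, so the change is synonymous.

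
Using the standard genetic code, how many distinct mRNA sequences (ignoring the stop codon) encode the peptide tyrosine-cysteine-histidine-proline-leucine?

192

Tyr: 2 codons.
Cys: 2 codons.
His: 2 codons.
Pro: 4 codons.
Leu: 6 codons.
2 × 2 × 2 × 4 × 6 = 192.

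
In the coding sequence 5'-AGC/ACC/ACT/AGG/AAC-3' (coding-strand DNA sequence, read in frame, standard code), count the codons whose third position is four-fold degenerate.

2

Codon 1 AGC (Ser): third position 2-fold.
Codon 2 ACC (Thr): third position 4-fold.
Codon 3 ACT (Thr): third position 4-fold.
Codon 4 AGG (Arg): third position 2-fold.
Codon 5 AAC (Asn): third position 2-fold.
Four-fold degenerate third positions: 2.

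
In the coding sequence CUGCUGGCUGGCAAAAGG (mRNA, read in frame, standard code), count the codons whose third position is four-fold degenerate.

4

Codon 1 CUG (Leu): third position 4-fold.
Codon 2 CUG (Leu): third position 4-fold.
Codon 3 GCU (Ala): third position 4-fold.
Codon 4 GGC (Gly): third position 4-fold.
Codon 5 AAA (Lys): third position 2-fold.
Codon 6 AGG (Arg): third position 2-fold.
Four-fold degenerate third positions: 4.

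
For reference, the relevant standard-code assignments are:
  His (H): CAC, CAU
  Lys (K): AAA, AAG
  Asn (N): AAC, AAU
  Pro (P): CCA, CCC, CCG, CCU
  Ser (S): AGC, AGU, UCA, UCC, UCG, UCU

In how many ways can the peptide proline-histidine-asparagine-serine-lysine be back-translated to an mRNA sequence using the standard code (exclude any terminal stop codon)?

Pro: 4 codons.
His: 2 codons.
Asn: 2 codons.
Ser: 6 codons.
Lys: 2 codons.
4 × 2 × 2 × 6 × 2 = 192.

192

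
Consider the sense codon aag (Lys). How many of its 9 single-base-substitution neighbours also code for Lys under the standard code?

1

Position 1: none → 0 synonymous.
Position 2: none → 0 synonymous.
Position 3: AAA → 1 synonymous.
Total: 0 + 0 + 1 = 1.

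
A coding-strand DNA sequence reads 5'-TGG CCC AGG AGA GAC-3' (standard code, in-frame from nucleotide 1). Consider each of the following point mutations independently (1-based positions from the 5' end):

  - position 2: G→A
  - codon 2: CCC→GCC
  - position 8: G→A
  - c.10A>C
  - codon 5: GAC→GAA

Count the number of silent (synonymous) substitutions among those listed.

1

Codon 1: TGG (Trp) → TAG (Stop) — nonsense.
Codon 2: CCC (Pro) → GCC (Ala) — missense.
Codon 3: AGG (Arg) → AAG (Lys) — missense.
Codon 4: AGA (Arg) → CGA (Arg) — synonymous.
Codon 5: GAC (Asp) → GAA (Glu) — missense.
Synonymous: 1 of 5.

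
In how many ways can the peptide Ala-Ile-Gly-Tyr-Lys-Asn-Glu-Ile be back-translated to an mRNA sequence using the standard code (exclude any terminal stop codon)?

2304

Ala: 4 codons.
Ile: 3 codons.
Gly: 4 codons.
Tyr: 2 codons.
Lys: 2 codons.
Asn: 2 codons.
Glu: 2 codons.
Ile: 3 codons.
4 × 3 × 4 × 2 × 2 × 2 × 2 × 3 = 2304.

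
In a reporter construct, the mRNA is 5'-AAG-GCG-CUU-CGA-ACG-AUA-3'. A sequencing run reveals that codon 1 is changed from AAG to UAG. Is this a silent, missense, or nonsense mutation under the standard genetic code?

Position 1 falls in codon 1: AAG → Lys.
After the substitution the codon is UAG → Stop.
The new codon is a stop codon, so this is a nonsense mutation.

nonsense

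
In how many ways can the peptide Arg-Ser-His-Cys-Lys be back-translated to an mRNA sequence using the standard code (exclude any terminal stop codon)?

288

Arg: 6 codons.
Ser: 6 codons.
His: 2 codons.
Cys: 2 codons.
Lys: 2 codons.
6 × 6 × 2 × 2 × 2 = 288.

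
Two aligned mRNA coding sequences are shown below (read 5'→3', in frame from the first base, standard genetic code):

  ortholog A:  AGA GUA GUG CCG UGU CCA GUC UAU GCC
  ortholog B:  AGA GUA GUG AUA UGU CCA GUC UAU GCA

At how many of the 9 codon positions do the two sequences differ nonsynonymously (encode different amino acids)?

Codon 1: AGA Arg / AGA Arg — identical.
Codon 2: GUA Val / GUA Val — identical.
Codon 3: GUG Val / GUG Val — identical.
Codon 4: CCG Pro / AUA Ile — nonsynonymous.
Codon 5: UGU Cys / UGU Cys — identical.
Codon 6: CCA Pro / CCA Pro — identical.
Codon 7: GUC Val / GUC Val — identical.
Codon 8: UAU Tyr / UAU Tyr — identical.
Codon 9: GCC Ala / GCA Ala — synonymous.
Nonsynonymous differences: 1.

1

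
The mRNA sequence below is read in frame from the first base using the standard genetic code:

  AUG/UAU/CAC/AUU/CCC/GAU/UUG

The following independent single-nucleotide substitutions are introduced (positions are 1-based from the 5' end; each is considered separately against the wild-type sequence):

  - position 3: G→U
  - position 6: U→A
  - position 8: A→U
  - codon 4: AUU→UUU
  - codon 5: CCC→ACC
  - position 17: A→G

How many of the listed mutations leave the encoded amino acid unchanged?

0

Codon 1: AUG (Met) → AUU (Ile) — missense.
Codon 2: UAU (Tyr) → UAA (Stop) — nonsense.
Codon 3: CAC (His) → CUC (Leu) — missense.
Codon 4: AUU (Ile) → UUU (Phe) — missense.
Codon 5: CCC (Pro) → ACC (Thr) — missense.
Codon 6: GAU (Asp) → GGU (Gly) — missense.
Synonymous: 0 of 6.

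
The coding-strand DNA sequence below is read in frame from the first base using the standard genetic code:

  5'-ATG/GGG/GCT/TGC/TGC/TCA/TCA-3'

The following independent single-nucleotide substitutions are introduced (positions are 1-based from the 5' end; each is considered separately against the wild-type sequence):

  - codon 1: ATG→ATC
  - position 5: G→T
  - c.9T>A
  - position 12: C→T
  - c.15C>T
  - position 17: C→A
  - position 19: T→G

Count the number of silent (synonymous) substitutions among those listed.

3

Codon 1: ATG (Met) → ATC (Ile) — missense.
Codon 2: GGG (Gly) → GTG (Val) — missense.
Codon 3: GCT (Ala) → GCA (Ala) — synonymous.
Codon 4: TGC (Cys) → TGT (Cys) — synonymous.
Codon 5: TGC (Cys) → TGT (Cys) — synonymous.
Codon 6: TCA (Ser) → TAA (Stop) — nonsense.
Codon 7: TCA (Ser) → GCA (Ala) — missense.
Synonymous: 3 of 7.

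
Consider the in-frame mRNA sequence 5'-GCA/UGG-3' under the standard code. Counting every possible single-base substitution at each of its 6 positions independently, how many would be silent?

Codon 1 (GCA, Ala): 3 synonymous substitutions.
Codon 2 (UGG, Trp): 0 synonymous substitutions.
Total: 3 + 0 = 3.

3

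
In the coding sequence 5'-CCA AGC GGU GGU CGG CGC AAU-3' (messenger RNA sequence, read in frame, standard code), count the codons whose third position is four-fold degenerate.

Codon 1 CCA (Pro): third position 4-fold.
Codon 2 AGC (Ser): third position 2-fold.
Codon 3 GGU (Gly): third position 4-fold.
Codon 4 GGU (Gly): third position 4-fold.
Codon 5 CGG (Arg): third position 4-fold.
Codon 6 CGC (Arg): third position 4-fold.
Codon 7 AAU (Asn): third position 2-fold.
Four-fold degenerate third positions: 5.

5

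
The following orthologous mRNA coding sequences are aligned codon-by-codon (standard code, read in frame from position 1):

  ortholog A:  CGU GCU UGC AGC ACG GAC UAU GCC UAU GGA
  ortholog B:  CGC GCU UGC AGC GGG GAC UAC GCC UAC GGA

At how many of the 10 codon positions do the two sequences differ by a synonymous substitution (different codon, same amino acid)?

Codon 1: CGU Arg / CGC Arg — synonymous.
Codon 2: GCU Ala / GCU Ala — identical.
Codon 3: UGC Cys / UGC Cys — identical.
Codon 4: AGC Ser / AGC Ser — identical.
Codon 5: ACG Thr / GGG Gly — nonsynonymous.
Codon 6: GAC Asp / GAC Asp — identical.
Codon 7: UAU Tyr / UAC Tyr — synonymous.
Codon 8: GCC Ala / GCC Ala — identical.
Codon 9: UAU Tyr / UAC Tyr — synonymous.
Codon 10: GGA Gly / GGA Gly — identical.
Synonymous differences: 3.

3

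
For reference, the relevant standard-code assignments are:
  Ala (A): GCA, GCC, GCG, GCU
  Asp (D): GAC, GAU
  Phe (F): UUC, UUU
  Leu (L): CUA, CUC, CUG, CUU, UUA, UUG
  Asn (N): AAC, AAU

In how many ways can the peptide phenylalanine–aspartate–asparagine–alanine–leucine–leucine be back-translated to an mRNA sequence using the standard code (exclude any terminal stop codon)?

Phe: 2 codons.
Asp: 2 codons.
Asn: 2 codons.
Ala: 4 codons.
Leu: 6 codons.
Leu: 6 codons.
2 × 2 × 2 × 4 × 6 × 6 = 1152.

1152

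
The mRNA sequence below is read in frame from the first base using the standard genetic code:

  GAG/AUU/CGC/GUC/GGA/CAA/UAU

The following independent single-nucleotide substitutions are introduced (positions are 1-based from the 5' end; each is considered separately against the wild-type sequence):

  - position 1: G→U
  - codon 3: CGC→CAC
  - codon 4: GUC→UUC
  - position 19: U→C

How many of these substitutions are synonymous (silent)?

Codon 1: GAG (Glu) → UAG (Stop) — nonsense.
Codon 3: CGC (Arg) → CAC (His) — missense.
Codon 4: GUC (Val) → UUC (Phe) — missense.
Codon 7: UAU (Tyr) → CAU (His) — missense.
Synonymous: 0 of 4.

0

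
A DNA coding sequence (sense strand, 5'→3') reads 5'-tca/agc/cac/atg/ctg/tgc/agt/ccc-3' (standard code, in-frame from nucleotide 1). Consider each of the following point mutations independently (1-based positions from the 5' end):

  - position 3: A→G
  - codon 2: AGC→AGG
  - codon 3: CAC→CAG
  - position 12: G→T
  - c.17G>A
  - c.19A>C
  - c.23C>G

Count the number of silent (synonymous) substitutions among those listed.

1

Codon 1: TCA (Ser) → TCG (Ser) — synonymous.
Codon 2: AGC (Ser) → AGG (Arg) — missense.
Codon 3: CAC (His) → CAG (Gln) — missense.
Codon 4: ATG (Met) → ATT (Ile) — missense.
Codon 6: TGC (Cys) → TAC (Tyr) — missense.
Codon 7: AGT (Ser) → CGT (Arg) — missense.
Codon 8: CCC (Pro) → CGC (Arg) — missense.
Synonymous: 1 of 7.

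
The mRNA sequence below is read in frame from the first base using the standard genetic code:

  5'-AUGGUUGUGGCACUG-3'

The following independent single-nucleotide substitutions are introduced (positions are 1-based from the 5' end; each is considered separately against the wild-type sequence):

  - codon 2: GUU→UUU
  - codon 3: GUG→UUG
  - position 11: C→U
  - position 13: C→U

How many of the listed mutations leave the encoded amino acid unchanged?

Codon 2: GUU (Val) → UUU (Phe) — missense.
Codon 3: GUG (Val) → UUG (Leu) — missense.
Codon 4: GCA (Ala) → GUA (Val) — missense.
Codon 5: CUG (Leu) → UUG (Leu) — synonymous.
Synonymous: 1 of 4.

1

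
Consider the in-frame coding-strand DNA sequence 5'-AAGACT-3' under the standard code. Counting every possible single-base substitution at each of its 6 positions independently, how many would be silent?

4

Codon 1 (AAG, Lys): 1 synonymous substitution.
Codon 2 (ACT, Thr): 3 synonymous substitutions.
Total: 1 + 3 = 4.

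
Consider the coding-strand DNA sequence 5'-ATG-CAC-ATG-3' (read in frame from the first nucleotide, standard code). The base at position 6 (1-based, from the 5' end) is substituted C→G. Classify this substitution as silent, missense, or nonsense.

Position 6 falls in codon 2: CAC → His.
After the substitution the codon is CAG → Gln.
His ≠ Gln, so this is a missense mutation.

missense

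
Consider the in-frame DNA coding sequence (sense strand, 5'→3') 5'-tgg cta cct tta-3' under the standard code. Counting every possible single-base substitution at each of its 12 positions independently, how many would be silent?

9

Codon 1 (TGG, Trp): 0 synonymous substitutions.
Codon 2 (CTA, Leu): 4 synonymous substitutions.
Codon 3 (CCT, Pro): 3 synonymous substitutions.
Codon 4 (TTA, Leu): 2 synonymous substitutions.
Total: 0 + 4 + 3 + 2 = 9.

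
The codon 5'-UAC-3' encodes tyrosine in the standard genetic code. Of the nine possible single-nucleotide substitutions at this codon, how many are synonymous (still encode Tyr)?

1

Position 1: none → 0 synonymous.
Position 2: none → 0 synonymous.
Position 3: UAU → 1 synonymous.
Total: 0 + 0 + 1 = 1.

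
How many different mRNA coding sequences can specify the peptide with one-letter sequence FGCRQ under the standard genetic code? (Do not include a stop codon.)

192

Phe: 2 codons.
Gly: 4 codons.
Cys: 2 codons.
Arg: 6 codons.
Gln: 2 codons.
2 × 4 × 2 × 6 × 2 = 192.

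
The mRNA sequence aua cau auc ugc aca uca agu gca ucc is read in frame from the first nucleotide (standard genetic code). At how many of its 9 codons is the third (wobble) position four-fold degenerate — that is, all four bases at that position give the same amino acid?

Codon 1 AUA (Ile): third position 3-fold.
Codon 2 CAU (His): third position 2-fold.
Codon 3 AUC (Ile): third position 3-fold.
Codon 4 UGC (Cys): third position 2-fold.
Codon 5 ACA (Thr): third position 4-fold.
Codon 6 UCA (Ser): third position 4-fold.
Codon 7 AGU (Ser): third position 2-fold.
Codon 8 GCA (Ala): third position 4-fold.
Codon 9 UCC (Ser): third position 4-fold.
Four-fold degenerate third positions: 4.

4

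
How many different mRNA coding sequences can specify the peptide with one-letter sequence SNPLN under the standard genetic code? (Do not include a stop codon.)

576

Ser: 6 codons.
Asn: 2 codons.
Pro: 4 codons.
Leu: 6 codons.
Asn: 2 codons.
6 × 2 × 4 × 6 × 2 = 576.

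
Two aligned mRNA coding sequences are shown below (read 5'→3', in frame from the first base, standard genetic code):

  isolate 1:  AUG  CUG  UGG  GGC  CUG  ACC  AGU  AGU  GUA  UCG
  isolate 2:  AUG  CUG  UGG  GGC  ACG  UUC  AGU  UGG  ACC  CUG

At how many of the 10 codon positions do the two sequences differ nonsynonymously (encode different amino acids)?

Codon 1: AUG Met / AUG Met — identical.
Codon 2: CUG Leu / CUG Leu — identical.
Codon 3: UGG Trp / UGG Trp — identical.
Codon 4: GGC Gly / GGC Gly — identical.
Codon 5: CUG Leu / ACG Thr — nonsynonymous.
Codon 6: ACC Thr / UUC Phe — nonsynonymous.
Codon 7: AGU Ser / AGU Ser — identical.
Codon 8: AGU Ser / UGG Trp — nonsynonymous.
Codon 9: GUA Val / ACC Thr — nonsynonymous.
Codon 10: UCG Ser / CUG Leu — nonsynonymous.
Nonsynonymous differences: 5.

5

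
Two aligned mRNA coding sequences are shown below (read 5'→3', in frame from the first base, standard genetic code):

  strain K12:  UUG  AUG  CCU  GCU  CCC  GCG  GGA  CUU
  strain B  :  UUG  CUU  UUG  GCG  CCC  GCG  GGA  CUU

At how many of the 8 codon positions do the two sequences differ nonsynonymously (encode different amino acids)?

Codon 1: UUG Leu / UUG Leu — identical.
Codon 2: AUG Met / CUU Leu — nonsynonymous.
Codon 3: CCU Pro / UUG Leu — nonsynonymous.
Codon 4: GCU Ala / GCG Ala — synonymous.
Codon 5: CCC Pro / CCC Pro — identical.
Codon 6: GCG Ala / GCG Ala — identical.
Codon 7: GGA Gly / GGA Gly — identical.
Codon 8: CUU Leu / CUU Leu — identical.
Nonsynonymous differences: 2.

2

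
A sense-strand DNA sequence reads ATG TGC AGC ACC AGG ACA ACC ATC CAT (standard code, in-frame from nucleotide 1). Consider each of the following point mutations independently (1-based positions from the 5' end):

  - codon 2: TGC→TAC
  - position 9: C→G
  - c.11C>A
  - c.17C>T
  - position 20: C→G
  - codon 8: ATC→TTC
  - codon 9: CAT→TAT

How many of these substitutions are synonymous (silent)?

Codon 2: TGC (Cys) → TAC (Tyr) — missense.
Codon 3: AGC (Ser) → AGG (Arg) — missense.
Codon 4: ACC (Thr) → AAC (Asn) — missense.
Codon 6: ACA (Thr) → ATA (Ile) — missense.
Codon 7: ACC (Thr) → AGC (Ser) — missense.
Codon 8: ATC (Ile) → TTC (Phe) — missense.
Codon 9: CAT (His) → TAT (Tyr) — missense.
Synonymous: 0 of 7.

0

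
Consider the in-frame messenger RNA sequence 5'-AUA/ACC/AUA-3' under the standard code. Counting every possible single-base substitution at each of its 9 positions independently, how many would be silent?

Codon 1 (AUA, Ile): 2 synonymous substitutions.
Codon 2 (ACC, Thr): 3 synonymous substitutions.
Codon 3 (AUA, Ile): 2 synonymous substitutions.
Total: 2 + 3 + 2 = 7.

7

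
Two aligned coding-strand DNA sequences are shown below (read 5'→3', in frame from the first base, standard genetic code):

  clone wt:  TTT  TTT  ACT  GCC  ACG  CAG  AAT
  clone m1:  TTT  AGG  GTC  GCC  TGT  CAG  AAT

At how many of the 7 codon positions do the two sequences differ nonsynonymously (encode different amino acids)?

3

Codon 1: TTT Phe / TTT Phe — identical.
Codon 2: TTT Phe / AGG Arg — nonsynonymous.
Codon 3: ACT Thr / GTC Val — nonsynonymous.
Codon 4: GCC Ala / GCC Ala — identical.
Codon 5: ACG Thr / TGT Cys — nonsynonymous.
Codon 6: CAG Gln / CAG Gln — identical.
Codon 7: AAT Asn / AAT Asn — identical.
Nonsynonymous differences: 3.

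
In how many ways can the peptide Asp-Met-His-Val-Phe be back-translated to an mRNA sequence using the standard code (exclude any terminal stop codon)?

Asp: 2 codons.
Met: 1 codon.
His: 2 codons.
Val: 4 codons.
Phe: 2 codons.
2 × 1 × 2 × 4 × 2 = 32.

32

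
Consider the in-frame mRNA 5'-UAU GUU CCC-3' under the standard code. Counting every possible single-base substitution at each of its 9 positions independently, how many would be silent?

7

Codon 1 (UAU, Tyr): 1 synonymous substitution.
Codon 2 (GUU, Val): 3 synonymous substitutions.
Codon 3 (CCC, Pro): 3 synonymous substitutions.
Total: 1 + 3 + 3 = 7.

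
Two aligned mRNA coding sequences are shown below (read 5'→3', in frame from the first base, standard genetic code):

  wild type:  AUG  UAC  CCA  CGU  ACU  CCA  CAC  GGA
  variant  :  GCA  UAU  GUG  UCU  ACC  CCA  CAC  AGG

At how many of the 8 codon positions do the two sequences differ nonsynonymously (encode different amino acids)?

Codon 1: AUG Met / GCA Ala — nonsynonymous.
Codon 2: UAC Tyr / UAU Tyr — synonymous.
Codon 3: CCA Pro / GUG Val — nonsynonymous.
Codon 4: CGU Arg / UCU Ser — nonsynonymous.
Codon 5: ACU Thr / ACC Thr — synonymous.
Codon 6: CCA Pro / CCA Pro — identical.
Codon 7: CAC His / CAC His — identical.
Codon 8: GGA Gly / AGG Arg — nonsynonymous.
Nonsynonymous differences: 4.

4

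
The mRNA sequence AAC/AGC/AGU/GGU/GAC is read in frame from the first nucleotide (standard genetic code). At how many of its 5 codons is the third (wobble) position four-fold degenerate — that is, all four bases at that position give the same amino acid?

Codon 1 AAC (Asn): third position 2-fold.
Codon 2 AGC (Ser): third position 2-fold.
Codon 3 AGU (Ser): third position 2-fold.
Codon 4 GGU (Gly): third position 4-fold.
Codon 5 GAC (Asp): third position 2-fold.
Four-fold degenerate third positions: 1.

1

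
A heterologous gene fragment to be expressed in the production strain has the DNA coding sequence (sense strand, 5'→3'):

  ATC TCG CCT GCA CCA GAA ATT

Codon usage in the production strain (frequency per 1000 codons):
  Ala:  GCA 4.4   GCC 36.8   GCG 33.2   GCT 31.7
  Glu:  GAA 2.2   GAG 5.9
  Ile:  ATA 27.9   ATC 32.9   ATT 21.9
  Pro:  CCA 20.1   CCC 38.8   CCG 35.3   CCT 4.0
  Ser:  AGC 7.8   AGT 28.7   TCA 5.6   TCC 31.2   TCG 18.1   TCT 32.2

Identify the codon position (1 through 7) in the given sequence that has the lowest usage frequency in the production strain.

Codon 1 ATC (Ile): 32.9 per 1000.
Codon 2 TCG (Ser): 18.1 per 1000.
Codon 3 CCT (Pro): 4.0 per 1000.
Codon 4 GCA (Ala): 4.4 per 1000.
Codon 5 CCA (Pro): 20.1 per 1000.
Codon 6 GAA (Glu): 2.2 per 1000.
Codon 7 ATT (Ile): 21.9 per 1000.
Lowest frequency is 2.2 at codon 6.

6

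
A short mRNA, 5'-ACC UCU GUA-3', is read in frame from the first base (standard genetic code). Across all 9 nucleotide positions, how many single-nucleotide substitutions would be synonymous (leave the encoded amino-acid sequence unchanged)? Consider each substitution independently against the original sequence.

9

Codon 1 (ACC, Thr): 3 synonymous substitutions.
Codon 2 (UCU, Ser): 3 synonymous substitutions.
Codon 3 (GUA, Val): 3 synonymous substitutions.
Total: 3 + 3 + 3 = 9.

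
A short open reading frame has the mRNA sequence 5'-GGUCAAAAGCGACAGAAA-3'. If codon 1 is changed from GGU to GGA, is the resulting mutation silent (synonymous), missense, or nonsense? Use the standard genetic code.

silent

Position 3 falls in codon 1: GGU → Gly.
After the substitution the codon is GGA → Gly.
Both encode Gly, so the change is synonymous.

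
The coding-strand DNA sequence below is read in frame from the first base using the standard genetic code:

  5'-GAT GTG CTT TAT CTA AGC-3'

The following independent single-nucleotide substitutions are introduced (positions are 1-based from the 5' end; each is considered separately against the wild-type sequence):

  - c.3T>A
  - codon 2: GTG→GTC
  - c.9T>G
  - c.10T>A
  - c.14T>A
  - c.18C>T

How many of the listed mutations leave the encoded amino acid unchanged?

3

Codon 1: GAT (Asp) → GAA (Glu) — missense.
Codon 2: GTG (Val) → GTC (Val) — synonymous.
Codon 3: CTT (Leu) → CTG (Leu) — synonymous.
Codon 4: TAT (Tyr) → AAT (Asn) — missense.
Codon 5: CTA (Leu) → CAA (Gln) — missense.
Codon 6: AGC (Ser) → AGT (Ser) — synonymous.
Synonymous: 3 of 6.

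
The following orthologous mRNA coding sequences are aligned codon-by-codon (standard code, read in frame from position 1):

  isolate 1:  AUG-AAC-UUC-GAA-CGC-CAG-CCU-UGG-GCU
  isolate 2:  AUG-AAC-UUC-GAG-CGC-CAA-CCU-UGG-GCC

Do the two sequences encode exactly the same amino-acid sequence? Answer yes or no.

Codon 1: AUG Met / AUG Met — identical.
Codon 2: AAC Asn / AAC Asn — identical.
Codon 3: UUC Phe / UUC Phe — identical.
Codon 4: GAA Glu / GAG Glu — synonymous.
Codon 5: CGC Arg / CGC Arg — identical.
Codon 6: CAG Gln / CAA Gln — synonymous.
Codon 7: CCU Pro / CCU Pro — identical.
Codon 8: UGG Trp / UGG Trp — identical.
Codon 9: GCU Ala / GCC Ala — synonymous.
Nonsynonymous differences: 0 → same protein.

yes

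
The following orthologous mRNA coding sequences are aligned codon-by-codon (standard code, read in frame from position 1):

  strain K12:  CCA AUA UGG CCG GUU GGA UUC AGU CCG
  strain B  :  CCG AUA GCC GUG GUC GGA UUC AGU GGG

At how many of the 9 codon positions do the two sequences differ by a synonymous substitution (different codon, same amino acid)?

2

Codon 1: CCA Pro / CCG Pro — synonymous.
Codon 2: AUA Ile / AUA Ile — identical.
Codon 3: UGG Trp / GCC Ala — nonsynonymous.
Codon 4: CCG Pro / GUG Val — nonsynonymous.
Codon 5: GUU Val / GUC Val — synonymous.
Codon 6: GGA Gly / GGA Gly — identical.
Codon 7: UUC Phe / UUC Phe — identical.
Codon 8: AGU Ser / AGU Ser — identical.
Codon 9: CCG Pro / GGG Gly — nonsynonymous.
Synonymous differences: 2.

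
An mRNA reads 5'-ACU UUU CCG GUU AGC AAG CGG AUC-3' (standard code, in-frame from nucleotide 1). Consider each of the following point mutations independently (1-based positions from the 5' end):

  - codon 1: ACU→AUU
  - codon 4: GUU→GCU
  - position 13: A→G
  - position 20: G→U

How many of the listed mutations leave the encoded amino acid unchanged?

Codon 1: ACU (Thr) → AUU (Ile) — missense.
Codon 4: GUU (Val) → GCU (Ala) — missense.
Codon 5: AGC (Ser) → GGC (Gly) — missense.
Codon 7: CGG (Arg) → CUG (Leu) — missense.
Synonymous: 0 of 4.

0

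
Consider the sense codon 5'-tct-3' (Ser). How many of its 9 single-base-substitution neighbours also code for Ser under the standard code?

Position 1: none → 0 synonymous.
Position 2: none → 0 synonymous.
Position 3: TCC, TCA, TCG → 3 synonymous.
Total: 0 + 0 + 3 = 3.

3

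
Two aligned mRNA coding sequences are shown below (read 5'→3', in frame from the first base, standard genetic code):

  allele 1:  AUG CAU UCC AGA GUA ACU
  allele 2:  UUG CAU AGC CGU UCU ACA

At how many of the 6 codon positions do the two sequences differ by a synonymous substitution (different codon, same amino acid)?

3

Codon 1: AUG Met / UUG Leu — nonsynonymous.
Codon 2: CAU His / CAU His — identical.
Codon 3: UCC Ser / AGC Ser — synonymous.
Codon 4: AGA Arg / CGU Arg — synonymous.
Codon 5: GUA Val / UCU Ser — nonsynonymous.
Codon 6: ACU Thr / ACA Thr — synonymous.
Synonymous differences: 3.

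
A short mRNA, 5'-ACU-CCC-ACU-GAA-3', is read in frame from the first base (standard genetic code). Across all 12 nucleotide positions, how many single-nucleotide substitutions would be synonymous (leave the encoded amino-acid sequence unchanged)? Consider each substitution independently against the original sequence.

10

Codon 1 (ACU, Thr): 3 synonymous substitutions.
Codon 2 (CCC, Pro): 3 synonymous substitutions.
Codon 3 (ACU, Thr): 3 synonymous substitutions.
Codon 4 (GAA, Glu): 1 synonymous substitution.
Total: 3 + 3 + 3 + 1 = 10.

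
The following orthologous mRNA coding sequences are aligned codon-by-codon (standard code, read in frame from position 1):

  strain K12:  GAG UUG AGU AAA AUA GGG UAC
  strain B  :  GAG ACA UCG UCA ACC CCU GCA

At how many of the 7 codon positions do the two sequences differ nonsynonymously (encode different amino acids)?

Codon 1: GAG Glu / GAG Glu — identical.
Codon 2: UUG Leu / ACA Thr — nonsynonymous.
Codon 3: AGU Ser / UCG Ser — synonymous.
Codon 4: AAA Lys / UCA Ser — nonsynonymous.
Codon 5: AUA Ile / ACC Thr — nonsynonymous.
Codon 6: GGG Gly / CCU Pro — nonsynonymous.
Codon 7: UAC Tyr / GCA Ala — nonsynonymous.
Nonsynonymous differences: 5.

5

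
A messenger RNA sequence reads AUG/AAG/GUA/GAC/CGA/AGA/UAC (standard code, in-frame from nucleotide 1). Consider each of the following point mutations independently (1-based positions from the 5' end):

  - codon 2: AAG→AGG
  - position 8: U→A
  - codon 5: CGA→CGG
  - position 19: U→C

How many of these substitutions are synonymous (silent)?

1

Codon 2: AAG (Lys) → AGG (Arg) — missense.
Codon 3: GUA (Val) → GAA (Glu) — missense.
Codon 5: CGA (Arg) → CGG (Arg) — synonymous.
Codon 7: UAC (Tyr) → CAC (His) — missense.
Synonymous: 1 of 4.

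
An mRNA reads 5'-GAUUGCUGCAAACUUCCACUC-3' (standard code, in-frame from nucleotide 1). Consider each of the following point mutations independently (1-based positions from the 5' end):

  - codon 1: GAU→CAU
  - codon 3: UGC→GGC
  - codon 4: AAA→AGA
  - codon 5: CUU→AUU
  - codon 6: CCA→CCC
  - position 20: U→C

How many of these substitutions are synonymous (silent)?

1

Codon 1: GAU (Asp) → CAU (His) — missense.
Codon 3: UGC (Cys) → GGC (Gly) — missense.
Codon 4: AAA (Lys) → AGA (Arg) — missense.
Codon 5: CUU (Leu) → AUU (Ile) — missense.
Codon 6: CCA (Pro) → CCC (Pro) — synonymous.
Codon 7: CUC (Leu) → CCC (Pro) — missense.
Synonymous: 1 of 6.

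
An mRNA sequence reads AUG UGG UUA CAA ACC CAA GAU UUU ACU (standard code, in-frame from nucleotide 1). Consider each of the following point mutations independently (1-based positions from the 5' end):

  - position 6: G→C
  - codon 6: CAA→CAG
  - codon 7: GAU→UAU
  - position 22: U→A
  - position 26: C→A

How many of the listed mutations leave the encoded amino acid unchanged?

1

Codon 2: UGG (Trp) → UGC (Cys) — missense.
Codon 6: CAA (Gln) → CAG (Gln) — synonymous.
Codon 7: GAU (Asp) → UAU (Tyr) — missense.
Codon 8: UUU (Phe) → AUU (Ile) — missense.
Codon 9: ACU (Thr) → AAU (Asn) — missense.
Synonymous: 1 of 5.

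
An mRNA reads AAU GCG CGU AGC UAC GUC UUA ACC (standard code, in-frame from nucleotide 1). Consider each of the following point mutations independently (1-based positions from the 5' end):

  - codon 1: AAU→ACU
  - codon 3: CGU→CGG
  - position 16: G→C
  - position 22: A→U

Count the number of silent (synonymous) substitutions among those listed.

1

Codon 1: AAU (Asn) → ACU (Thr) — missense.
Codon 3: CGU (Arg) → CGG (Arg) — synonymous.
Codon 6: GUC (Val) → CUC (Leu) — missense.
Codon 8: ACC (Thr) → UCC (Ser) — missense.
Synonymous: 1 of 4.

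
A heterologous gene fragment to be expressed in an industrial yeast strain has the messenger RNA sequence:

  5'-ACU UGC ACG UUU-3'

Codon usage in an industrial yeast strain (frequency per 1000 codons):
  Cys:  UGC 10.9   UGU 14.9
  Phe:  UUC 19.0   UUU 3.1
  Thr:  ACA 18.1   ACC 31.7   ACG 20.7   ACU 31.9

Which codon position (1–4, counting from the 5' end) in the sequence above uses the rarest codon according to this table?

Codon 1 ACU (Thr): 31.9 per 1000.
Codon 2 UGC (Cys): 10.9 per 1000.
Codon 3 ACG (Thr): 20.7 per 1000.
Codon 4 UUU (Phe): 3.1 per 1000.
Lowest frequency is 3.1 at codon 4.

4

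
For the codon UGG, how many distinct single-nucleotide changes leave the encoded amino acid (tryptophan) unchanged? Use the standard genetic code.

0

Position 1: none → 0 synonymous.
Position 2: none → 0 synonymous.
Position 3: none → 0 synonymous.
Total: 0 + 0 + 0 = 0.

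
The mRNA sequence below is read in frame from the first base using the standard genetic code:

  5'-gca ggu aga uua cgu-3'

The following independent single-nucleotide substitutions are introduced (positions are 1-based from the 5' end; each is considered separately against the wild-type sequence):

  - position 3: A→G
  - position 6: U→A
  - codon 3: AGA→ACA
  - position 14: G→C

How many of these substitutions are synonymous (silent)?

Codon 1: GCA (Ala) → GCG (Ala) — synonymous.
Codon 2: GGU (Gly) → GGA (Gly) — synonymous.
Codon 3: AGA (Arg) → ACA (Thr) — missense.
Codon 5: CGU (Arg) → CCU (Pro) — missense.
Synonymous: 2 of 4.

2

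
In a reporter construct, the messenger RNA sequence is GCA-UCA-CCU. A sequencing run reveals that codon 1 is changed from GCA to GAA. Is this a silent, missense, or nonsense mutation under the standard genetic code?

Position 2 falls in codon 1: GCA → Ala.
After the substitution the codon is GAA → Glu.
Ala ≠ Glu, so this is a missense mutation.

missense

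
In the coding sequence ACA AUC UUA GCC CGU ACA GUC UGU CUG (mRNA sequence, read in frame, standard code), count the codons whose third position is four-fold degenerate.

6

Codon 1 ACA (Thr): third position 4-fold.
Codon 2 AUC (Ile): third position 3-fold.
Codon 3 UUA (Leu): third position 2-fold.
Codon 4 GCC (Ala): third position 4-fold.
Codon 5 CGU (Arg): third position 4-fold.
Codon 6 ACA (Thr): third position 4-fold.
Codon 7 GUC (Val): third position 4-fold.
Codon 8 UGU (Cys): third position 2-fold.
Codon 9 CUG (Leu): third position 4-fold.
Four-fold degenerate third positions: 6.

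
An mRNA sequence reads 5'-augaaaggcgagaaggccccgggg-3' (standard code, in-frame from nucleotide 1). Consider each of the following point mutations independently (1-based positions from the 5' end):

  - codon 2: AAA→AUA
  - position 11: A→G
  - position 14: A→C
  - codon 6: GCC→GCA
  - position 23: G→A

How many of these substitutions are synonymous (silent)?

1

Codon 2: AAA (Lys) → AUA (Ile) — missense.
Codon 4: GAG (Glu) → GGG (Gly) — missense.
Codon 5: AAG (Lys) → ACG (Thr) — missense.
Codon 6: GCC (Ala) → GCA (Ala) — synonymous.
Codon 8: GGG (Gly) → GAG (Glu) — missense.
Synonymous: 1 of 5.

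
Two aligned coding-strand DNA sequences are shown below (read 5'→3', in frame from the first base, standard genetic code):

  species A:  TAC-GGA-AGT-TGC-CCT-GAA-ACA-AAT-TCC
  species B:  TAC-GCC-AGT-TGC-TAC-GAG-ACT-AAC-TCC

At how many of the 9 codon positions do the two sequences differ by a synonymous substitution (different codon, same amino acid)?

3

Codon 1: TAC Tyr / TAC Tyr — identical.
Codon 2: GGA Gly / GCC Ala — nonsynonymous.
Codon 3: AGT Ser / AGT Ser — identical.
Codon 4: TGC Cys / TGC Cys — identical.
Codon 5: CCT Pro / TAC Tyr — nonsynonymous.
Codon 6: GAA Glu / GAG Glu — synonymous.
Codon 7: ACA Thr / ACT Thr — synonymous.
Codon 8: AAT Asn / AAC Asn — synonymous.
Codon 9: TCC Ser / TCC Ser — identical.
Synonymous differences: 3.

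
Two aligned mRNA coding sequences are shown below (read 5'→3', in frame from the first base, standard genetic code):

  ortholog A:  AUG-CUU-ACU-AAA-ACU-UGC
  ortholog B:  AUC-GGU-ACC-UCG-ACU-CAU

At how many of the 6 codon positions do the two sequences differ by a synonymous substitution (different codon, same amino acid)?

1

Codon 1: AUG Met / AUC Ile — nonsynonymous.
Codon 2: CUU Leu / GGU Gly — nonsynonymous.
Codon 3: ACU Thr / ACC Thr — synonymous.
Codon 4: AAA Lys / UCG Ser — nonsynonymous.
Codon 5: ACU Thr / ACU Thr — identical.
Codon 6: UGC Cys / CAU His — nonsynonymous.
Synonymous differences: 1.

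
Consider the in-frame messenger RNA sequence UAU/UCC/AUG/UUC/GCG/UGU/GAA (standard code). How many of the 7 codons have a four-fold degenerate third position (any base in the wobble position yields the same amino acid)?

Codon 1 UAU (Tyr): third position 2-fold.
Codon 2 UCC (Ser): third position 4-fold.
Codon 3 AUG (Met): third position 1-fold.
Codon 4 UUC (Phe): third position 2-fold.
Codon 5 GCG (Ala): third position 4-fold.
Codon 6 UGU (Cys): third position 2-fold.
Codon 7 GAA (Glu): third position 2-fold.
Four-fold degenerate third positions: 2.

2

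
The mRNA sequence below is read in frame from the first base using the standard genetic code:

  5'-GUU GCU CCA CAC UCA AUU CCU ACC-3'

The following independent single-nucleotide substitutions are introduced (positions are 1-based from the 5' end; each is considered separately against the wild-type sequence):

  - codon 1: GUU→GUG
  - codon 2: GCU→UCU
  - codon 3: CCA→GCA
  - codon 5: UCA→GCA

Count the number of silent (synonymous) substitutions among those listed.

Codon 1: GUU (Val) → GUG (Val) — synonymous.
Codon 2: GCU (Ala) → UCU (Ser) — missense.
Codon 3: CCA (Pro) → GCA (Ala) — missense.
Codon 5: UCA (Ser) → GCA (Ala) — missense.
Synonymous: 1 of 4.

1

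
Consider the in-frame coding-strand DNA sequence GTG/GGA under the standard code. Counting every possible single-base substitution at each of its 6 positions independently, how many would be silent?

6

Codon 1 (GTG, Val): 3 synonymous substitutions.
Codon 2 (GGA, Gly): 3 synonymous substitutions.
Total: 3 + 3 = 6.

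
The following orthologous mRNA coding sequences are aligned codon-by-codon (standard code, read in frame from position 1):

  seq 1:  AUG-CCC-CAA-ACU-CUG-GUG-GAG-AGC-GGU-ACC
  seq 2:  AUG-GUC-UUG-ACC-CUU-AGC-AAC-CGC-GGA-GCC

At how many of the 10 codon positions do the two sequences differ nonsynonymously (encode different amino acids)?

6

Codon 1: AUG Met / AUG Met — identical.
Codon 2: CCC Pro / GUC Val — nonsynonymous.
Codon 3: CAA Gln / UUG Leu — nonsynonymous.
Codon 4: ACU Thr / ACC Thr — synonymous.
Codon 5: CUG Leu / CUU Leu — synonymous.
Codon 6: GUG Val / AGC Ser — nonsynonymous.
Codon 7: GAG Glu / AAC Asn — nonsynonymous.
Codon 8: AGC Ser / CGC Arg — nonsynonymous.
Codon 9: GGU Gly / GGA Gly — synonymous.
Codon 10: ACC Thr / GCC Ala — nonsynonymous.
Nonsynonymous differences: 6.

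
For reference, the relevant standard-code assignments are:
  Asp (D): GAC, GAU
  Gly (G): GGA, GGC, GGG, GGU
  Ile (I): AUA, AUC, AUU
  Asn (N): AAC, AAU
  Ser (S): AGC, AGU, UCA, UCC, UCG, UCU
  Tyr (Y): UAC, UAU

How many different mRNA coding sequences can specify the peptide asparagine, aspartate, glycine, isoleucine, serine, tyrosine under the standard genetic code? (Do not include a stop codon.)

576

Asn: 2 codons.
Asp: 2 codons.
Gly: 4 codons.
Ile: 3 codons.
Ser: 6 codons.
Tyr: 2 codons.
2 × 2 × 4 × 3 × 6 × 2 = 576.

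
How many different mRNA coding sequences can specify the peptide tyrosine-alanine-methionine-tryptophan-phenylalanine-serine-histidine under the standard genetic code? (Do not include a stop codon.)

Tyr: 2 codons.
Ala: 4 codons.
Met: 1 codon.
Trp: 1 codon.
Phe: 2 codons.
Ser: 6 codons.
His: 2 codons.
2 × 4 × 1 × 1 × 2 × 6 × 2 = 192.

192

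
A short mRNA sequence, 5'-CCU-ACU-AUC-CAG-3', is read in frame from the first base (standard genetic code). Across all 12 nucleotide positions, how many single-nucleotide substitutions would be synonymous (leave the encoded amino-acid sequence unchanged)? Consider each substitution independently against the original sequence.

9

Codon 1 (CCU, Pro): 3 synonymous substitutions.
Codon 2 (ACU, Thr): 3 synonymous substitutions.
Codon 3 (AUC, Ile): 2 synonymous substitutions.
Codon 4 (CAG, Gln): 1 synonymous substitution.
Total: 3 + 3 + 2 + 1 = 9.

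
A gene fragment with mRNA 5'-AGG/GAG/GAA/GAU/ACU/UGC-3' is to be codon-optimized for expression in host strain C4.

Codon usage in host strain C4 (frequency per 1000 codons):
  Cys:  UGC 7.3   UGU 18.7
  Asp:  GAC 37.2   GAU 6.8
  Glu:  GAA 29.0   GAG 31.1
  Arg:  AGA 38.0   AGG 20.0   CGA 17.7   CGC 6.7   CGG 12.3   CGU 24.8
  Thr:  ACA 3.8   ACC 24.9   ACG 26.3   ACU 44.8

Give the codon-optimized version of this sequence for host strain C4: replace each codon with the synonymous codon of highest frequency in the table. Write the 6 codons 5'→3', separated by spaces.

Codon 1 (Arg): best is AGA at 38.0.
Codon 2 (Glu): best is GAG at 31.1.
Codon 3 (Glu): best is GAG at 31.1.
Codon 4 (Asp): best is GAC at 37.2.
Codon 5 (Thr): best is ACU at 44.8.
Codon 6 (Cys): best is UGU at 18.7.

AGA GAG GAG GAC ACU UGU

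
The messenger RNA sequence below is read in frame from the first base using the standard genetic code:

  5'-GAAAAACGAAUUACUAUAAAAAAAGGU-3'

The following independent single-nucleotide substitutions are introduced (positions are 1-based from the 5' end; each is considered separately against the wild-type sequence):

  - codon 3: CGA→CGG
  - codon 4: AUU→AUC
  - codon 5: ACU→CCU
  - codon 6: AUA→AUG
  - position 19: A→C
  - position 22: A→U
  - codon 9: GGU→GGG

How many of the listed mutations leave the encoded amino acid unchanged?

3

Codon 3: CGA (Arg) → CGG (Arg) — synonymous.
Codon 4: AUU (Ile) → AUC (Ile) — synonymous.
Codon 5: ACU (Thr) → CCU (Pro) — missense.
Codon 6: AUA (Ile) → AUG (Met) — missense.
Codon 7: AAA (Lys) → CAA (Gln) — missense.
Codon 8: AAA (Lys) → UAA (Stop) — nonsense.
Codon 9: GGU (Gly) → GGG (Gly) — synonymous.
Synonymous: 3 of 7.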